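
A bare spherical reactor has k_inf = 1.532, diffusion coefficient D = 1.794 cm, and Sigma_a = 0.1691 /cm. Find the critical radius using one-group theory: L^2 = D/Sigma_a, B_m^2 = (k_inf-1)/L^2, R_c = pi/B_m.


L^2 = D / Sigma_a = 1.794 / 0.1691 = 10.60911 cm^2
B_m^2 = (k_inf - 1) / L^2 = (1.532 - 1) / 10.60911 = 0.05014558 /cm^2
For a bare sphere: B_g = pi/R, so R_c = pi / sqrt(B_m^2)
R_c = pi / sqrt(0.05014558) = 14.029 cm

14.029


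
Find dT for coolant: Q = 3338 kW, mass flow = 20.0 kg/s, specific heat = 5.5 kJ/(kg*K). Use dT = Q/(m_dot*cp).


dT = Q / (m_dot * cp)
dT = 3338 / (20.0 * 5.5)
dT = 30.345 C

30.345


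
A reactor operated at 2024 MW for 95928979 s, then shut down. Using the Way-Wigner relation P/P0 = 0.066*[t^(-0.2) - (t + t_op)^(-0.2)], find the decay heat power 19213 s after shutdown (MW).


P/P0 = 0.066 * [t^(-0.2) - (t + t_op)^(-0.2)]
P/P0 = 0.066 * [19213^(-0.2) - (19213 + 95928979)^(-0.2)]
P/P0 = 0.066 * [0.1390852 - 0.02532752] = 0.007508007
P = 2024 * 0.007508007 = 15.196 MW

15.196


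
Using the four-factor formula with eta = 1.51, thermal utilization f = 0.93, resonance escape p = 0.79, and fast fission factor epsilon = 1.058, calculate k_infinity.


k_inf = eta * f * p * epsilon
k_inf = 1.51 * 0.93 * 0.79 * 1.058
k_inf = 1.1737

1.1737


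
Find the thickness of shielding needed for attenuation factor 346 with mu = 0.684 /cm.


x = ln(factor) / mu
x = ln(346) / 0.684
x = 8.5474 cm

8.5474


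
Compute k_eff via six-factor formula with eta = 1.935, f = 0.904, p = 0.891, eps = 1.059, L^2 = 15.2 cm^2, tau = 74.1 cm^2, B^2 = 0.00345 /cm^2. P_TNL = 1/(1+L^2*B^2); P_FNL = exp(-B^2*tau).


k_inf = eta*f*p*eps = 1.935*0.904*0.891*1.059 = 1.650529
P_TNL = 1/(1 + L^2*B^2) = 1/(1 + 15.2*0.00345) = 0.9501729
P_FNL = exp(-B^2*tau) = exp(-0.00345*74.1) = 0.7744168
k_eff = k_inf * P_TNL * P_FNL = 1.650529 * 0.9501729 * 0.7744168
k_eff = 1.2145

1.2145


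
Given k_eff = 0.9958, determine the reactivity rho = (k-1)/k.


rho = (k_eff - 1) / k_eff
rho = (0.9958 - 1) / 0.9958
rho = -0.0042177

-0.0042177


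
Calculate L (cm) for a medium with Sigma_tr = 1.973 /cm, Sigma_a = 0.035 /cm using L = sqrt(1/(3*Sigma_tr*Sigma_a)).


D = 1 / (3 * Sigma_tr) = 1 / (3 * 1.973) = 0.1689475 cm
L = sqrt(D / Sigma_a)
L = sqrt(0.1689475 / 0.035)
L = 2.1971 cm

2.1971


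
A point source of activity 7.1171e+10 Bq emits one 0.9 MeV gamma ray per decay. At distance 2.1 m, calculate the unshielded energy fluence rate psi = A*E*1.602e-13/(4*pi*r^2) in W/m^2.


psi = A * E * 1.602e-13 / (4*pi*r^2)
psi = 7.1171e+10 * 0.9 * 1.602e-13 / (4*pi*2.1^2)
psi = 1.8517e-04 W/m^2

1.8517e-04


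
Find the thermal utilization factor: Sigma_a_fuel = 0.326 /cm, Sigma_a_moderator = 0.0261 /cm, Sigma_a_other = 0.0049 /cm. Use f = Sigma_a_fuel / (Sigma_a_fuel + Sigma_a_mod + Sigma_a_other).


f = Sigma_a_fuel / (Sigma_a_fuel + Sigma_a_mod + Sigma_a_other)
f = 0.326 / (0.326 + 0.0261 + 0.0049)
f = 0.91317

0.91317


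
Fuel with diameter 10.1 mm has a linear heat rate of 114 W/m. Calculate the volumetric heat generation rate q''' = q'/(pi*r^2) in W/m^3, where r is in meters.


r = D / 2 / 1000 = 10.1 / 2 / 1000 = 0.00505 m
q''' = q' / (pi * r^2)
q''' = 114 / (pi * 0.00505^2)
q''' = 1.4229e+06 W/m^3

1.4229e+06


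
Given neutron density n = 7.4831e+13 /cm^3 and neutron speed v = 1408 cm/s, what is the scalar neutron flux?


phi = n * v
phi = 7.4831e+13 * 1408
phi = 1.0536e+17 /cm^2/s

1.0536e+17


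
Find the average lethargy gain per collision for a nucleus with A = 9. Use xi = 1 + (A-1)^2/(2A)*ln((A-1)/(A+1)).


xi = 1 + (A-1)^2/(2A) * ln((A-1)/(A+1))
xi = 1 + (9-1)^2/(2*9) * ln((9-1)/(9 +1))
xi = 0.20660

0.20660


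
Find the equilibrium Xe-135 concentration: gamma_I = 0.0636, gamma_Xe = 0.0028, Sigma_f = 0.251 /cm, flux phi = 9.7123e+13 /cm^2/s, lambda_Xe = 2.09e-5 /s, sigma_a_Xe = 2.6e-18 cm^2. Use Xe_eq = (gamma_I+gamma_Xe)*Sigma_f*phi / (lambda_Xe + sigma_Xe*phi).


Xe_eq = (gamma_I + gamma_Xe) * Sigma_f * phi / (lambda_Xe + sigma_Xe * phi)
Numerator = (0.0636 + 0.0028) * 0.251 * 9.7123e+13 = 1.618691e+12
Denominator = 2.09e-5 + 2.6e-18 * 9.7123e+13 = 2.734198e-04
Xe_eq = 1.618691e+12 / 2.734198e-04 = 5.9202e+15 /cm^3

5.9202e+15


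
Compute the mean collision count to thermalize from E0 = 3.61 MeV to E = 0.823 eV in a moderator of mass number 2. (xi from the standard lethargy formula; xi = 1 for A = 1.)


xi = 1 + (A-1)^2/(2A)*ln((A-1)/(A+1)) = 0.7253469 (for A = 2)
n = ln(E0/E) / xi
n = ln(3.61e6 / 0.823) / 0.7253469
n = ln(4.386391e+06) / 0.7253469 = 21.085

21.085


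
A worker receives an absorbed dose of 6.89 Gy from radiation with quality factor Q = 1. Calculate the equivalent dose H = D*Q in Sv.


H = D * Q
H = 6.89 * 1
H = 6.8900 Sv

6.8900


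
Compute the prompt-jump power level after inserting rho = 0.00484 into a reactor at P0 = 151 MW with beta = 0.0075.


P1/P0 = beta / (beta - rho)
P1/P0 = 0.0075 / (0.0075 - 0.00484) = 2.819549
P1 = 151 * 2.819549 = 425.75 MW

425.75


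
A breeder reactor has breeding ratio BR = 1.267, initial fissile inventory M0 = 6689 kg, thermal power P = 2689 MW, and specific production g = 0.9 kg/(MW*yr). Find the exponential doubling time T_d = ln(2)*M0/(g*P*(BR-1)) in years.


Breeding gain G = BR - 1 = 1.267 - 1 = 0.267
Fissile production rate = g * P * G = 0.9 * 2689 * 0.267 = 646.1667 kg/yr
T_d = ln(2) * M0 / (g * P * G)
T_d = ln(2) * 6689 / 646.1667 = 7.1753 yr

7.1753


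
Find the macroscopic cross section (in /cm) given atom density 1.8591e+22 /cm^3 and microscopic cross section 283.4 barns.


Sigma = N * sigma_barns * 1e-24
Sigma = 1.8591e+22 * 283.4 * 1e-24
Sigma = 5.2687 /cm

5.2687


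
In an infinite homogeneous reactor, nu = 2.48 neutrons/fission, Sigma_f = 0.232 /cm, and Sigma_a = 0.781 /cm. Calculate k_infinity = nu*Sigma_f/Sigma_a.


k_inf = nu * Sigma_f / Sigma_a
k_inf = 2.48 * 0.232 / 0.781
k_inf = 0.73670

0.73670


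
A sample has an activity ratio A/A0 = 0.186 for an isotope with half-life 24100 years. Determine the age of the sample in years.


lambda = ln(2) / t_half = ln(2) / 24100 = 2.876129e-05 /yr
t = -ln(A/A0) / lambda
t = -ln(0.186) / 2.876129e-05
t = 58482 yr

58482


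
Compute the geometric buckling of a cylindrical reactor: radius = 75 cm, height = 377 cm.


B^2 = (2.405/R)^2 + (pi/H)^2
B^2 = (2.405/75)^2 + (pi/377)^2
B^2 = 0.0010977 /cm^2

0.0010977


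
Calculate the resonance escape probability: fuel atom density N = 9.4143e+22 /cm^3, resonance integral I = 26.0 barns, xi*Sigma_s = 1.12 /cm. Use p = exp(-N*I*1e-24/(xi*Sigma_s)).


p = exp(-N * I * 1e-24 / (xi*Sigma_s))
p = exp(-9.4143e+22 * 26.0 * 1e-24 / 1.12)
p = 0.11243

0.11243


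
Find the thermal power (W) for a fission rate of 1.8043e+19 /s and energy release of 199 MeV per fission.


P = fission_rate * E_MeV * 1.602e-13
P = 1.8043e+19 * 199 * 1.602e-13
P = 5.7521e+08 W

5.7521e+08


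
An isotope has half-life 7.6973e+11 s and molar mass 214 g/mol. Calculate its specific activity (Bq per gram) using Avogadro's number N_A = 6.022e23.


lambda = ln(2) / t_half = ln(2) / 7.6973e+11 = 9.005069e-13 /s
SA = lambda * N_A / M
SA = 9.005069e-13 * 6.022e23 / 214
SA = 2.5340e+09 Bq/g

2.5340e+09


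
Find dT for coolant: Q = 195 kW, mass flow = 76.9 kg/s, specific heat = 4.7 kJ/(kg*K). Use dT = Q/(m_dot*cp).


dT = Q / (m_dot * cp)
dT = 195 / (76.9 * 4.7)
dT = 0.53952 C

0.53952


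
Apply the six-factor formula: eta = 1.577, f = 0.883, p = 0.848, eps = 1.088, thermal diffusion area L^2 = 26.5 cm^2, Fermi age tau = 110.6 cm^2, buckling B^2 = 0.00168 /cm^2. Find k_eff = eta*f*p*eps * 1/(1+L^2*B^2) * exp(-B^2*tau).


k_inf = eta*f*p*eps = 1.577*0.883*0.848*1.088 = 1.284746
P_TNL = 1/(1 + L^2*B^2) = 1/(1 + 26.5*0.00168) = 0.9573776
P_FNL = exp(-B^2*tau) = exp(-0.00168*110.6) = 0.8304330
k_eff = k_inf * P_TNL * P_FNL = 1.284746 * 0.9573776 * 0.8304330
k_eff = 1.0214

1.0214


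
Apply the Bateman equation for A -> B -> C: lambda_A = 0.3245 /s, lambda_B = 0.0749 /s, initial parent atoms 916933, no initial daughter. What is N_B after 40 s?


N_B(t) = lambda_A * N_A0 / (lambda_B - lambda_A) * [exp(-lambda_A*t) - exp(-lambda_B*t)]
exp(-0.3245*40) = 2.305991e-06; exp(-0.0749*40) = 0.04998662
N_B = 0.3245 * 916933 / (0.0749 - 0.3245) * (2.305991e-06 - 0.04998662)
N_B = 59586

59586


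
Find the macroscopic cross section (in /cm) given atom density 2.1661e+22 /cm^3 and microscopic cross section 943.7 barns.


Sigma = N * sigma_barns * 1e-24
Sigma = 2.1661e+22 * 943.7 * 1e-24
Sigma = 20.441 /cm

20.441


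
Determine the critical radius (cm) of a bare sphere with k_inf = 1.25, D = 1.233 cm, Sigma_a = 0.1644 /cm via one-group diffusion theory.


L^2 = D / Sigma_a = 1.233 / 0.1644 = 7.500000 cm^2
B_m^2 = (k_inf - 1) / L^2 = (1.25 - 1) / 7.500000 = 0.03333333 /cm^2
For a bare sphere: B_g = pi/R, so R_c = pi / sqrt(B_m^2)
R_c = pi / sqrt(0.03333333) = 17.207 cm

17.207


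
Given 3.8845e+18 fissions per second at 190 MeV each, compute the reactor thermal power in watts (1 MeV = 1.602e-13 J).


P = fission_rate * E_MeV * 1.602e-13
P = 3.8845e+18 * 190 * 1.602e-13
P = 1.1824e+08 W

1.1824e+08


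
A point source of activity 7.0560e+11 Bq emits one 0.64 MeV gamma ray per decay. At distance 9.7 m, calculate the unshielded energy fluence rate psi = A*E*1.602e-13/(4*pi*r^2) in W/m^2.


psi = A * E * 1.602e-13 / (4*pi*r^2)
psi = 7.0560e+11 * 0.64 * 1.602e-13 / (4*pi*9.7^2)
psi = 6.1185e-05 W/m^2

6.1185e-05


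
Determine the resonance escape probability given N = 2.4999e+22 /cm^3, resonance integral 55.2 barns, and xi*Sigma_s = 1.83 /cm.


p = exp(-N * I * 1e-24 / (xi*Sigma_s))
p = exp(-2.4999e+22 * 55.2 * 1e-24 / 1.83)
p = 0.47045

0.47045


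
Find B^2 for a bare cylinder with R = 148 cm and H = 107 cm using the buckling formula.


B^2 = (2.405/R)^2 + (pi/H)^2
B^2 = (2.405/148)^2 + (pi/107)^2
B^2 = 0.0011261 /cm^2

0.0011261


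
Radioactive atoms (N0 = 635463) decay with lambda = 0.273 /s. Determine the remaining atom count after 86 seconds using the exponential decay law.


N = N0 * exp(-lambda * t)
N = 635463 * exp(-0.273 * 86)
N = 4.0432e-05

4.0432e-05


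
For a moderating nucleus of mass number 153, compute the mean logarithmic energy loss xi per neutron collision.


xi = 1 + (A-1)^2/(2A) * ln((A-1)/(A+1))
xi = 1 + (153-1)^2/(2*153) * ln((153-1)/(153 +1))
xi = 0.013015

0.013015


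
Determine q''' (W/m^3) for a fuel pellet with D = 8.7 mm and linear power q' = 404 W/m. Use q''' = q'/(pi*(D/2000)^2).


r = D / 2 / 1000 = 8.7 / 2 / 1000 = 0.00435 m
q''' = q' / (pi * r^2)
q''' = 404 / (pi * 0.00435^2)
q''' = 6.7960e+06 W/m^3

6.7960e+06


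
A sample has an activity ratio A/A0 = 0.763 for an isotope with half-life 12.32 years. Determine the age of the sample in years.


lambda = ln(2) / t_half = ln(2) / 12.32 = 0.05626195 /yr
t = -ln(A/A0) / lambda
t = -ln(0.763) / 0.05626195
t = 4.8078 yr

4.8078


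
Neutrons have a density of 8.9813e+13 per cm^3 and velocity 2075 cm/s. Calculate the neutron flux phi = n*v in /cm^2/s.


phi = n * v
phi = 8.9813e+13 * 2075
phi = 1.8636e+17 /cm^2/s

1.8636e+17


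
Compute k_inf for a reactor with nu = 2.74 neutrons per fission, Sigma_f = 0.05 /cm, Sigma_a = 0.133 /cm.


k_inf = nu * Sigma_f / Sigma_a
k_inf = 2.74 * 0.05 / 0.133
k_inf = 1.0301

1.0301


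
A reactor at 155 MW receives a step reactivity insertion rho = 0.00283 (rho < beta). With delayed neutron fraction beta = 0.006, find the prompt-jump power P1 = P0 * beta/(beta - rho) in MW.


P1/P0 = beta / (beta - rho)
P1/P0 = 0.006 / (0.006 - 0.00283) = 1.892744
P1 = 155 * 1.892744 = 293.38 MW

293.38


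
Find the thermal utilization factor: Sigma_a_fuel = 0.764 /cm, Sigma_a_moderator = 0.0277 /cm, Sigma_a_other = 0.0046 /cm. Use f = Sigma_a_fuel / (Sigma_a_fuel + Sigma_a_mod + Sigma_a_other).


f = Sigma_a_fuel / (Sigma_a_fuel + Sigma_a_mod + Sigma_a_other)
f = 0.764 / (0.764 + 0.0277 + 0.0046)
f = 0.95944

0.95944


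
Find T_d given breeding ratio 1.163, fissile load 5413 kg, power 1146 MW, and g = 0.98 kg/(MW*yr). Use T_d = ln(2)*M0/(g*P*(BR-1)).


Breeding gain G = BR - 1 = 1.163 - 1 = 0.163
Fissile production rate = g * P * G = 0.98 * 1146 * 0.163 = 183.06204 kg/yr
T_d = ln(2) * M0 / (g * P * G)
T_d = ln(2) * 5413 / 183.06204 = 20.496 yr

20.496


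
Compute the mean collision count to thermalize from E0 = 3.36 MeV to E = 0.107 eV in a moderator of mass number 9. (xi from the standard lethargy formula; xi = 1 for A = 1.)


xi = 1 + (A-1)^2/(2A)*ln((A-1)/(A+1)) = 0.2066007 (for A = 9)
n = ln(E0/E) / xi
n = ln(3.36e6 / 0.107) / 0.2066007
n = ln(3.140187e+07) / 0.2066007 = 83.554

83.554


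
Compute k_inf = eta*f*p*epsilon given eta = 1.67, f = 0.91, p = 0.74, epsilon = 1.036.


k_inf = eta * f * p * epsilon
k_inf = 1.67 * 0.91 * 0.74 * 1.036
k_inf = 1.1651

1.1651


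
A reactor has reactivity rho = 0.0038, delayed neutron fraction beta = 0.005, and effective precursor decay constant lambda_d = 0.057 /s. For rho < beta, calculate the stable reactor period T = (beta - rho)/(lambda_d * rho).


T = (beta - rho) / (lambda_d * rho)
T = (0.005 - 0.0038) / (0.057 * 0.0038)
T = 5.5402 s

5.5402


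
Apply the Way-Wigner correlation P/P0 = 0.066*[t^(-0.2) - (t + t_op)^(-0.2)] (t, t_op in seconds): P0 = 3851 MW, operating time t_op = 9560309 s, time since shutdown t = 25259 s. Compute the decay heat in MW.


P/P0 = 0.066 * [t^(-0.2) - (t + t_op)^(-0.2)]
P/P0 = 0.066 * [25259^(-0.2) - (25259 + 9560309)^(-0.2)]
P/P0 = 0.066 * [0.1316791 - 0.04014916] = 0.006040976
P = 3851 * 0.006040976 = 23.264 MW

23.264


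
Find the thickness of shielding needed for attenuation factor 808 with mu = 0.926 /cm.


x = ln(factor) / mu
x = ln(808) / 0.926
x = 7.2295 cm

7.2295


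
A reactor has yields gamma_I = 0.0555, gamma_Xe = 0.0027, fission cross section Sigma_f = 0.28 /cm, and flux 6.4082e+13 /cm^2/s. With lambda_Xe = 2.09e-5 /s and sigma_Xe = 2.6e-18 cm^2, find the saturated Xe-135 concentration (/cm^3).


Xe_eq = (gamma_I + gamma_Xe) * Sigma_f * phi / (lambda_Xe + sigma_Xe * phi)
Numerator = (0.0555 + 0.0027) * 0.28 * 6.4082e+13 = 1.044280e+12
Denominator = 2.09e-5 + 2.6e-18 * 6.4082e+13 = 1.875132e-04
Xe_eq = 1.044280e+12 / 1.875132e-04 = 5.5691e+15 /cm^3

5.5691e+15


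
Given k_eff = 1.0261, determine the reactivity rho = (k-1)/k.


rho = (k_eff - 1) / k_eff
rho = (1.0261 - 1) / 1.0261
rho = 0.025436

0.025436


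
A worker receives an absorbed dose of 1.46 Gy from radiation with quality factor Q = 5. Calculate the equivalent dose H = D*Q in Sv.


H = D * Q
H = 1.46 * 5
H = 7.3000 Sv

7.3000


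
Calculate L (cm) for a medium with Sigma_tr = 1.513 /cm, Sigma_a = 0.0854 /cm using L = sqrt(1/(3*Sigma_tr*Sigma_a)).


D = 1 / (3 * Sigma_tr) = 1 / (3 * 1.513) = 0.2203128 cm
L = sqrt(D / Sigma_a)
L = sqrt(0.2203128 / 0.0854)
L = 1.6062 cm

1.6062


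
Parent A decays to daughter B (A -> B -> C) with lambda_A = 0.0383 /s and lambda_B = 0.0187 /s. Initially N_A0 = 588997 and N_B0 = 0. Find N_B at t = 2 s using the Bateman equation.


N_B(t) = lambda_A * N_A0 / (lambda_B - lambda_A) * [exp(-lambda_A*t) - exp(-lambda_B*t)]
exp(-0.0383*2) = 0.9262603; exp(-0.0187*2) = 0.9632907
N_B = 0.0383 * 588997 / (0.0187 - 0.0383) * (0.9262603 - 0.9632907)
N_B = 42620

42620


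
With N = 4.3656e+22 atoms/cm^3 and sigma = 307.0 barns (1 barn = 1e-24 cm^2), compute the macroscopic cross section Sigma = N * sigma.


Sigma = N * sigma_barns * 1e-24
Sigma = 4.3656e+22 * 307.0 * 1e-24
Sigma = 13.402 /cm

13.402


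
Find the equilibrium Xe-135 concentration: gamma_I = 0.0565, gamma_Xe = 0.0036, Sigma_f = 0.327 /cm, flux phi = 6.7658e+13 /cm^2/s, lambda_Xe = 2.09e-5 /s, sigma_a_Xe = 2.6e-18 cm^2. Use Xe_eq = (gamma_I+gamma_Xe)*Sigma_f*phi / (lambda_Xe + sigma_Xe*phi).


Xe_eq = (gamma_I + gamma_Xe) * Sigma_f * phi / (lambda_Xe + sigma_Xe * phi)
Numerator = (0.0565 + 0.0036) * 0.327 * 6.7658e+13 = 1.329662e+12
Denominator = 2.09e-5 + 2.6e-18 * 6.7658e+13 = 1.968108e-04
Xe_eq = 1.329662e+12 / 1.968108e-04 = 6.7560e+15 /cm^3

6.7560e+15


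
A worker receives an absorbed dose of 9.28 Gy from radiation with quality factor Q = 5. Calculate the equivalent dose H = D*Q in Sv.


H = D * Q
H = 9.28 * 5
H = 46.400 Sv

46.400


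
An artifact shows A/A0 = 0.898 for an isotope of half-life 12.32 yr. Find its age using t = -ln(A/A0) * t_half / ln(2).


lambda = ln(2) / t_half = ln(2) / 12.32 = 0.05626195 /yr
t = -ln(A/A0) / lambda
t = -ln(0.898) / 0.05626195
t = 1.9122 yr

1.9122


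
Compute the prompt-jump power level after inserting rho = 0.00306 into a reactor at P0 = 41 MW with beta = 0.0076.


P1/P0 = beta / (beta - rho)
P1/P0 = 0.0076 / (0.0076 - 0.00306) = 1.674009
P1 = 41 * 1.674009 = 68.634 MW

68.634


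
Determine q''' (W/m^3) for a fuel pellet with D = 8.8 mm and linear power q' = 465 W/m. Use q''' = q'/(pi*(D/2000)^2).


r = D / 2 / 1000 = 8.8 / 2 / 1000 = 0.0044 m
q''' = q' / (pi * r^2)
q''' = 465 / (pi * 0.0044^2)
q''' = 7.6454e+06 W/m^3

7.6454e+06


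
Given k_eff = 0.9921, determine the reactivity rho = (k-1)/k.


rho = (k_eff - 1) / k_eff
rho = (0.9921 - 1) / 0.9921
rho = -0.0079629

-0.0079629


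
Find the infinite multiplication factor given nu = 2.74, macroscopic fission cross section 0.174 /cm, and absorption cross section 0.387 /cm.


k_inf = nu * Sigma_f / Sigma_a
k_inf = 2.74 * 0.174 / 0.387
k_inf = 1.2319

1.2319


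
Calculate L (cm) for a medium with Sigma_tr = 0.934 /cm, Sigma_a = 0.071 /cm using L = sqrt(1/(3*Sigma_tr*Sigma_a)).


D = 1 / (3 * Sigma_tr) = 1 / (3 * 0.934) = 0.3568879 cm
L = sqrt(D / Sigma_a)
L = sqrt(0.3568879 / 0.071)
L = 2.2420 cm

2.2420


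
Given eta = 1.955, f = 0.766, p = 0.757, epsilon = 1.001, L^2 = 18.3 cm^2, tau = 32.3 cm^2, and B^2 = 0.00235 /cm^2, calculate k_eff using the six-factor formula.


k_inf = eta*f*p*eps = 1.955*0.766*0.757*1.001 = 1.134764
P_TNL = 1/(1 + L^2*B^2) = 1/(1 + 18.3*0.00235) = 0.9587682
P_FNL = exp(-B^2*tau) = exp(-0.00235*32.3) = 0.9269043
k_eff = k_inf * P_TNL * P_FNL = 1.134764 * 0.9587682 * 0.9269043
k_eff = 1.0084

1.0084


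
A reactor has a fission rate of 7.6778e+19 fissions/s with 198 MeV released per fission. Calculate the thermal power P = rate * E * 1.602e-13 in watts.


P = fission_rate * E_MeV * 1.602e-13
P = 7.6778e+19 * 198 * 1.602e-13
P = 2.4354e+09 W

2.4354e+09


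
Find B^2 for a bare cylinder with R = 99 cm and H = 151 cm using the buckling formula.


B^2 = (2.405/R)^2 + (pi/H)^2
B^2 = (2.405/99)^2 + (pi/151)^2
B^2 = 0.0010230 /cm^2

0.0010230


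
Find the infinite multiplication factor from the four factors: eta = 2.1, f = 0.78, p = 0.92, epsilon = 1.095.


k_inf = eta * f * p * epsilon
k_inf = 2.1 * 0.78 * 0.92 * 1.095
k_inf = 1.6501

1.6501


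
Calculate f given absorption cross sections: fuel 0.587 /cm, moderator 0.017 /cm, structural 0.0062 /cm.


f = Sigma_a_fuel / (Sigma_a_fuel + Sigma_a_mod + Sigma_a_other)
f = 0.587 / (0.587 + 0.017 + 0.0062)
f = 0.96198

0.96198


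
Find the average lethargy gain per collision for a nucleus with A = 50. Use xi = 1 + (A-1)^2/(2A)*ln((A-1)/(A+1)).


xi = 1 + (A-1)^2/(2A) * ln((A-1)/(A+1))
xi = 1 + (50-1)^2/(2*50) * ln((50-1)/(50 +1))
xi = 0.039472

0.039472


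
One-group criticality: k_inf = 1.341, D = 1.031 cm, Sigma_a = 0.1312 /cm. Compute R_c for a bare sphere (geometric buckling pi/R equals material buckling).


L^2 = D / Sigma_a = 1.031 / 0.1312 = 7.858232 cm^2
B_m^2 = (k_inf - 1) / L^2 = (1.341 - 1) / 7.858232 = 0.04339398 /cm^2
For a bare sphere: B_g = pi/R, so R_c = pi / sqrt(B_m^2)
R_c = pi / sqrt(0.04339398) = 15.081 cm

15.081


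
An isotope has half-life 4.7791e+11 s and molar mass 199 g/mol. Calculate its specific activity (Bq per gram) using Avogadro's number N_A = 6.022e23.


lambda = ln(2) / t_half = ln(2) / 4.7791e+11 = 1.450372e-12 /s
SA = lambda * N_A / M
SA = 1.450372e-12 * 6.022e23 / 199
SA = 4.3890e+09 Bq/g

4.3890e+09


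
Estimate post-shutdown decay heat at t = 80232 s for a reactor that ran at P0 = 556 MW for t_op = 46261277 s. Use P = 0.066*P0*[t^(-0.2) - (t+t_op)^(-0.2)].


P/P0 = 0.066 * [t^(-0.2) - (t + t_op)^(-0.2)]
P/P0 = 0.066 * [80232^(-0.2) - (80232 + 46261277)^(-0.2)]
P/P0 = 0.066 * [0.1045034 - 0.02929584] = 0.004963699
P = 556 * 0.004963699 = 2.7598 MW

2.7598


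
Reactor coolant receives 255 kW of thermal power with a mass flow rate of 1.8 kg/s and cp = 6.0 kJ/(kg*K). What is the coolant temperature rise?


dT = Q / (m_dot * cp)
dT = 255 / (1.8 * 6.0)
dT = 23.611 C

23.611


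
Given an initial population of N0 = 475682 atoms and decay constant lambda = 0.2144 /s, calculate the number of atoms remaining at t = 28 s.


N = N0 * exp(-lambda * t)
N = 475682 * exp(-0.2144 * 28)
N = 1175.3

1175.3


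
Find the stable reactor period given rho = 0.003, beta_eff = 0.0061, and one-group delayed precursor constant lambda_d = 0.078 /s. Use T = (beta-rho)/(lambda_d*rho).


T = (beta - rho) / (lambda_d * rho)
T = (0.0061 - 0.003) / (0.078 * 0.003)
T = 13.248 s

13.248


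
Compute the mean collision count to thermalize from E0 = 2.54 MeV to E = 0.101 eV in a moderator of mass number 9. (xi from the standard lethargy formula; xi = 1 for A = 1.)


xi = 1 + (A-1)^2/(2A)*ln((A-1)/(A+1)) = 0.2066007 (for A = 9)
n = ln(E0/E) / xi
n = ln(2.54e6 / 0.101) / 0.2066007
n = ln(2.514851e+07) / 0.2066007 = 82.479

82.479


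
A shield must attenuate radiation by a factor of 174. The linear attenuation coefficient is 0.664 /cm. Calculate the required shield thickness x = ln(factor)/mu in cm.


x = ln(factor) / mu
x = ln(174) / 0.664
x = 7.7697 cm

7.7697


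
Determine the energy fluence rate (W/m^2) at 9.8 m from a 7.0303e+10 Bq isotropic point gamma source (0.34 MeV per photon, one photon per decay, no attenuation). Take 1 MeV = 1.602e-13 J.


psi = A * E * 1.602e-13 / (4*pi*r^2)
psi = 7.0303e+10 * 0.34 * 1.602e-13 / (4*pi*9.8^2)
psi = 3.1729e-06 W/m^2

3.1729e-06


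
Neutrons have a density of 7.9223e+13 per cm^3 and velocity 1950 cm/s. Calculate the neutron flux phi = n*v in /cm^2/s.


phi = n * v
phi = 7.9223e+13 * 1950
phi = 1.5448e+17 /cm^2/s

1.5448e+17


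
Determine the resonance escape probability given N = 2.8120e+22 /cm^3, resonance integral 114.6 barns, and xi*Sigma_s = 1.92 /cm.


p = exp(-N * I * 1e-24 / (xi*Sigma_s))
p = exp(-2.8120e+22 * 114.6 * 1e-24 / 1.92)
p = 0.18667

0.18667


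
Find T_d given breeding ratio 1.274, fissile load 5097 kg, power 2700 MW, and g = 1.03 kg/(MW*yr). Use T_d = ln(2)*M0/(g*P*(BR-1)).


Breeding gain G = BR - 1 = 1.274 - 1 = 0.274
Fissile production rate = g * P * G = 1.03 * 2700 * 0.274 = 761.994 kg/yr
T_d = ln(2) * M0 / (g * P * G)
T_d = ln(2) * 5097 / 761.994 = 4.6365 yr

4.6365


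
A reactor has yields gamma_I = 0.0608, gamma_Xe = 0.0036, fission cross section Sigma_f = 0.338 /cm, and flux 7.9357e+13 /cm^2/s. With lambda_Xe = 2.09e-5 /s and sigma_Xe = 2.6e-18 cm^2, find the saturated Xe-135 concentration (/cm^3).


Xe_eq = (gamma_I + gamma_Xe) * Sigma_f * phi / (lambda_Xe + sigma_Xe * phi)
Numerator = (0.0608 + 0.0036) * 0.338 * 7.9357e+13 = 1.727380e+12
Denominator = 2.09e-5 + 2.6e-18 * 7.9357e+13 = 2.272282e-04
Xe_eq = 1.727380e+12 / 2.272282e-04 = 7.6020e+15 /cm^3

7.6020e+15


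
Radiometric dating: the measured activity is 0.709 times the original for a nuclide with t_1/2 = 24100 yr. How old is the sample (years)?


lambda = ln(2) / t_half = ln(2) / 24100 = 2.876129e-05 /yr
t = -ln(A/A0) / lambda
t = -ln(0.709) / 2.876129e-05
t = 11957 yr

11957


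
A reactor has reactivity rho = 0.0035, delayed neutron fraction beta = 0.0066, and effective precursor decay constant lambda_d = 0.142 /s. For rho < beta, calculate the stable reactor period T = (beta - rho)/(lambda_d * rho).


T = (beta - rho) / (lambda_d * rho)
T = (0.0066 - 0.0035) / (0.142 * 0.0035)
T = 6.2374 s

6.2374


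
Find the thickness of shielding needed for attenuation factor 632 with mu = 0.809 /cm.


x = ln(factor) / mu
x = ln(632) / 0.809
x = 7.9714 cm

7.9714


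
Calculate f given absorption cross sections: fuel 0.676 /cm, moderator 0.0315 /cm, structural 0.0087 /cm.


f = Sigma_a_fuel / (Sigma_a_fuel + Sigma_a_mod + Sigma_a_other)
f = 0.676 / (0.676 + 0.0315 + 0.0087)
f = 0.94387

0.94387


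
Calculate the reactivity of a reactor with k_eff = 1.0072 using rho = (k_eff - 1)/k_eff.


rho = (k_eff - 1) / k_eff
rho = (1.0072 - 1) / 1.0072
rho = 0.0071485

0.0071485


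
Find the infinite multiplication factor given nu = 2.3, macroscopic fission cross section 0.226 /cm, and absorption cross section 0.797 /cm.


k_inf = nu * Sigma_f / Sigma_a
k_inf = 2.3 * 0.226 / 0.797
k_inf = 0.65220

0.65220


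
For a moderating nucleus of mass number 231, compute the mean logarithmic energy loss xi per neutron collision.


xi = 1 + (A-1)^2/(2A) * ln((A-1)/(A+1))
xi = 1 + (231-1)^2/(2*231) * ln((231-1)/(231 +1))
xi = 0.0086331

0.0086331


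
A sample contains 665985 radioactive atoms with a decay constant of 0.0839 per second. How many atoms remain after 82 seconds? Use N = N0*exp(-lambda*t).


N = N0 * exp(-lambda * t)
N = 665985 * exp(-0.0839 * 82)
N = 684.87

684.87


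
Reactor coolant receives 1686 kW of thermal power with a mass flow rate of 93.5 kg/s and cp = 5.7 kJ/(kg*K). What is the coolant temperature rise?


dT = Q / (m_dot * cp)
dT = 1686 / (93.5 * 5.7)
dT = 3.1635 C

3.1635


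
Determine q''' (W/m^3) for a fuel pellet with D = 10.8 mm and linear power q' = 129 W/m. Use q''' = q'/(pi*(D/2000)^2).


r = D / 2 / 1000 = 10.8 / 2 / 1000 = 0.0054 m
q''' = q' / (pi * r^2)
q''' = 129 / (pi * 0.0054^2)
q''' = 1.4082e+06 W/m^3

1.4082e+06


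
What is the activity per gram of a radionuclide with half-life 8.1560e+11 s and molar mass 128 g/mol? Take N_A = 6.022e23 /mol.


lambda = ln(2) / t_half = ln(2) / 8.1560e+11 = 8.498617e-13 /s
SA = lambda * N_A / M
SA = 8.498617e-13 * 6.022e23 / 128
SA = 3.9983e+09 Bq/g

3.9983e+09


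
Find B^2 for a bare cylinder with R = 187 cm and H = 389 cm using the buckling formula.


B^2 = (2.405/R)^2 + (pi/H)^2
B^2 = (2.405/187)^2 + (pi/389)^2
B^2 = 2.3063e-04 /cm^2

2.3063e-04


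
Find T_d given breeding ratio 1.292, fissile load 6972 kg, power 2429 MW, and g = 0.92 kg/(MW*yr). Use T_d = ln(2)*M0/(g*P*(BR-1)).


Breeding gain G = BR - 1 = 1.292 - 1 = 0.292
Fissile production rate = g * P * G = 0.92 * 2429 * 0.292 = 652.52656 kg/yr
T_d = ln(2) * M0 / (g * P * G)
T_d = ln(2) * 6972 / 652.52656 = 7.4060 yr

7.4060


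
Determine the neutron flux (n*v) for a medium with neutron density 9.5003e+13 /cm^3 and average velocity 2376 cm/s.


phi = n * v
phi = 9.5003e+13 * 2376
phi = 2.2573e+17 /cm^2/s

2.2573e+17


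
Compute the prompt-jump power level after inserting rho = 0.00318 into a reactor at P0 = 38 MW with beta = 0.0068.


P1/P0 = beta / (beta - rho)
P1/P0 = 0.0068 / (0.0068 - 0.00318) = 1.878453
P1 = 38 * 1.878453 = 71.381 MW

71.381


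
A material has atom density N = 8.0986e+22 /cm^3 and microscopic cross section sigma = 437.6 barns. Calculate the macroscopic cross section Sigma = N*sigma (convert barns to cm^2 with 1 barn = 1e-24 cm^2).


Sigma = N * sigma_barns * 1e-24
Sigma = 8.0986e+22 * 437.6 * 1e-24
Sigma = 35.439 /cm

35.439


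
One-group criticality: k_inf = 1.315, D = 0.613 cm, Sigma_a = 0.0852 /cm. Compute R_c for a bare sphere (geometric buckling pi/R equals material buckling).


L^2 = D / Sigma_a = 0.613 / 0.0852 = 7.194836 cm^2
B_m^2 = (k_inf - 1) / L^2 = (1.315 - 1) / 7.194836 = 0.04378140 /cm^2
For a bare sphere: B_g = pi/R, so R_c = pi / sqrt(B_m^2)
R_c = pi / sqrt(0.04378140) = 15.014 cm

15.014


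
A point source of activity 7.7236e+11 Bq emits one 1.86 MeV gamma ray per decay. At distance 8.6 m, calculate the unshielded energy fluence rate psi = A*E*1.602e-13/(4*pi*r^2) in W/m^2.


psi = A * E * 1.602e-13 / (4*pi*r^2)
psi = 7.7236e+11 * 1.86 * 1.602e-13 / (4*pi*8.6^2)
psi = 2.4762e-04 W/m^2

2.4762e-04


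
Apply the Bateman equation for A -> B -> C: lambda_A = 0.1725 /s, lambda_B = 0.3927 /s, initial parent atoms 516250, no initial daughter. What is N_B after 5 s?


N_B(t) = lambda_A * N_A0 / (lambda_B - lambda_A) * [exp(-lambda_A*t) - exp(-lambda_B*t)]
exp(-0.1725*5) = 0.4221055; exp(-0.3927*5) = 0.1403663
N_B = 0.1725 * 516250 / (0.3927 - 0.1725) * (0.4221055 - 0.1403663)
N_B = 113941

113941


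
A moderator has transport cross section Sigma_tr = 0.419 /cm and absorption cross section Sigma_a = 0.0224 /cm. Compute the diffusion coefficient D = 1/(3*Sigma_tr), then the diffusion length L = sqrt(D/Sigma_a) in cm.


D = 1 / (3 * Sigma_tr) = 1 / (3 * 0.419) = 0.7955449 cm
L = sqrt(D / Sigma_a)
L = sqrt(0.7955449 / 0.0224)
L = 5.9595 cm

5.9595


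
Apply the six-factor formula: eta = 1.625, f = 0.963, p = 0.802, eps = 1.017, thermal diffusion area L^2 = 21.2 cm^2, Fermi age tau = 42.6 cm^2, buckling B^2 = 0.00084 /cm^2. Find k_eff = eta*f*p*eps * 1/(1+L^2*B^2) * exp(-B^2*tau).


k_inf = eta*f*p*eps = 1.625*0.963*0.802*1.017 = 1.276365
P_TNL = 1/(1 + L^2*B^2) = 1/(1 + 21.2*0.00084) = 0.9825036
P_FNL = exp(-B^2*tau) = exp(-0.00084*42.6) = 0.9648487
k_eff = k_inf * P_TNL * P_FNL = 1.276365 * 0.9825036 * 0.9648487
k_eff = 1.2100

1.2100


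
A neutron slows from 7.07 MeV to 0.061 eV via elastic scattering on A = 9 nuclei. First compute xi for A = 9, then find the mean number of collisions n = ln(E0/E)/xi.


xi = 1 + (A-1)^2/(2A)*ln((A-1)/(A+1)) = 0.2066007 (for A = 9)
n = ln(E0/E) / xi
n = ln(7.07e6 / 0.061) / 0.2066007
n = ln(1.159016e+08) / 0.2066007 = 89.875

89.875


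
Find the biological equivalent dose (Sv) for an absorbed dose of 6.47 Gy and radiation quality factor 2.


H = D * Q
H = 6.47 * 2
H = 12.940 Sv

12.940


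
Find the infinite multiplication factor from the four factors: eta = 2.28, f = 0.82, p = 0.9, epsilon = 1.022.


k_inf = eta * f * p * epsilon
k_inf = 2.28 * 0.82 * 0.9 * 1.022
k_inf = 1.7197

1.7197


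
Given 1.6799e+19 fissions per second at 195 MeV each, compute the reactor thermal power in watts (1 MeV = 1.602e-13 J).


P = fission_rate * E_MeV * 1.602e-13
P = 1.6799e+19 * 195 * 1.602e-13
P = 5.2478e+08 W

5.2478e+08


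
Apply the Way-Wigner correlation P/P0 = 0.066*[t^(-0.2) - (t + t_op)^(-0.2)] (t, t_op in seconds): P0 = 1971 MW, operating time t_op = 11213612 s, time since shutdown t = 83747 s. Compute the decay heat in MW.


P/P0 = 0.066 * [t^(-0.2) - (t + t_op)^(-0.2)]
P/P0 = 0.066 * [83747^(-0.2) - (83747 + 11213612)^(-0.2)]
P/P0 = 0.066 * [0.1036111 - 0.03885122] = 0.004274152
P = 1971 * 0.004274152 = 8.4244 MW

8.4244


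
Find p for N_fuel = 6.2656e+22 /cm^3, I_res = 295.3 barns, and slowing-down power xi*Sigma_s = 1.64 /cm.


p = exp(-N * I * 1e-24 / (xi*Sigma_s))
p = exp(-6.2656e+22 * 295.3 * 1e-24 / 1.64)
p = 1.2599e-05

1.2599e-05


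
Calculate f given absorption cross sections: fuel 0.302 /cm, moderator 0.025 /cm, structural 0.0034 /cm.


f = Sigma_a_fuel / (Sigma_a_fuel + Sigma_a_mod + Sigma_a_other)
f = 0.302 / (0.302 + 0.025 + 0.0034)
f = 0.91404

0.91404


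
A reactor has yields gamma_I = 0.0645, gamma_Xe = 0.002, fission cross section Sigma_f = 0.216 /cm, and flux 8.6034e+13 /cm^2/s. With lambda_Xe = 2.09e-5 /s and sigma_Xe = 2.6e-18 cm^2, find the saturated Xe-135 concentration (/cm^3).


Xe_eq = (gamma_I + gamma_Xe) * Sigma_f * phi / (lambda_Xe + sigma_Xe * phi)
Numerator = (0.0645 + 0.002) * 0.216 * 8.6034e+13 = 1.235792e+12
Denominator = 2.09e-5 + 2.6e-18 * 8.6034e+13 = 2.445884e-04
Xe_eq = 1.235792e+12 / 2.445884e-04 = 5.0525e+15 /cm^3

5.0525e+15


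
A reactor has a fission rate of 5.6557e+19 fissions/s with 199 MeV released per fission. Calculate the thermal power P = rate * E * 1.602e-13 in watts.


P = fission_rate * E_MeV * 1.602e-13
P = 5.6557e+19 * 199 * 1.602e-13
P = 1.8030e+09 W

1.8030e+09


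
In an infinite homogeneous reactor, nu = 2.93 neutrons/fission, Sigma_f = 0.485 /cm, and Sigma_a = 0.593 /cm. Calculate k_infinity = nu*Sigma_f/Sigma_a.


k_inf = nu * Sigma_f / Sigma_a
k_inf = 2.93 * 0.485 / 0.593
k_inf = 2.3964

2.3964


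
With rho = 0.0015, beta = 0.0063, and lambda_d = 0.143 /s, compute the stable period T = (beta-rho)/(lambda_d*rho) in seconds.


T = (beta - rho) / (lambda_d * rho)
T = (0.0063 - 0.0015) / (0.143 * 0.0015)
T = 22.378 s

22.378


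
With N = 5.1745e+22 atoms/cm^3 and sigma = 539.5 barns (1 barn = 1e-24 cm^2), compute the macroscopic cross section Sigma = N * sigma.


Sigma = N * sigma_barns * 1e-24
Sigma = 5.1745e+22 * 539.5 * 1e-24
Sigma = 27.916 /cm

27.916


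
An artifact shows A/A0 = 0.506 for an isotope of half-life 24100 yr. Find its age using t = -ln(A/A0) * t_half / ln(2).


lambda = ln(2) / t_half = ln(2) / 24100 = 2.876129e-05 /yr
t = -ln(A/A0) / lambda
t = -ln(0.506) / 2.876129e-05
t = 23685 yr

23685


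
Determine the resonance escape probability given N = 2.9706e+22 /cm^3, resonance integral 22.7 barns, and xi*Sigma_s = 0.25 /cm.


p = exp(-N * I * 1e-24 / (xi*Sigma_s))
p = exp(-2.9706e+22 * 22.7 * 1e-24 / 0.25)
p = 0.067387

0.067387


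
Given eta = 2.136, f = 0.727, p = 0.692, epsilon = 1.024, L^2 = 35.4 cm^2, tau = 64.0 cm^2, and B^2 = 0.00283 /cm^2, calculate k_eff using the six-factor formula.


k_inf = eta*f*p*eps = 2.136*0.727*0.692*1.024 = 1.100378
P_TNL = 1/(1 + L^2*B^2) = 1/(1 + 35.4*0.00283) = 0.9089405
P_FNL = exp(-B^2*tau) = exp(-0.00283*64.0) = 0.8343352
k_eff = k_inf * P_TNL * P_FNL = 1.100378 * 0.9089405 * 0.8343352
k_eff = 0.83448

0.83448


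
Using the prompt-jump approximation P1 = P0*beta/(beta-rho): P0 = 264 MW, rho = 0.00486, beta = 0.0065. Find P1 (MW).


P1/P0 = beta / (beta - rho)
P1/P0 = 0.0065 / (0.0065 - 0.00486) = 3.963415
P1 = 264 * 3.963415 = 1046.3 MW

1046.3


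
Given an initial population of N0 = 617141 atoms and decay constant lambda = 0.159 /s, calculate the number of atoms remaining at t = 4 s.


N = N0 * exp(-lambda * t)
N = 617141 * exp(-0.159 * 4)
N = 326718

326718


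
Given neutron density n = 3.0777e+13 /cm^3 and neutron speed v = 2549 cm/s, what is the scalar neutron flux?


phi = n * v
phi = 3.0777e+13 * 2549
phi = 7.8451e+16 /cm^2/s

7.8451e+16


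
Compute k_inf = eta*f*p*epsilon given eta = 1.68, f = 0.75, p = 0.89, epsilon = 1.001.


k_inf = eta * f * p * epsilon
k_inf = 1.68 * 0.75 * 0.89 * 1.001
k_inf = 1.1225

1.1225


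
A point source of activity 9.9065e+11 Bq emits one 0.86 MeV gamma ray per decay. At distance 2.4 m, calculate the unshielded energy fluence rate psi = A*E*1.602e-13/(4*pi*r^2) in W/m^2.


psi = A * E * 1.602e-13 / (4*pi*r^2)
psi = 9.9065e+11 * 0.86 * 1.602e-13 / (4*pi*2.4^2)
psi = 0.0018856 W/m^2

0.0018856


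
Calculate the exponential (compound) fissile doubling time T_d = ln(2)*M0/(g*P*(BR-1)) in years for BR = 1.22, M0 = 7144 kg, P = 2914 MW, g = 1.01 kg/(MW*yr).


Breeding gain G = BR - 1 = 1.22 - 1 = 0.22
Fissile production rate = g * P * G = 1.01 * 2914 * 0.22 = 647.4908 kg/yr
T_d = ln(2) * M0 / (g * P * G)
T_d = ln(2) * 7144 / 647.4908 = 7.6477 yr

7.6477


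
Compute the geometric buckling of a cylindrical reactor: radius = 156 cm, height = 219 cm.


B^2 = (2.405/R)^2 + (pi/H)^2
B^2 = (2.405/156)^2 + (pi/219)^2
B^2 = 4.4346e-04 /cm^2

4.4346e-04


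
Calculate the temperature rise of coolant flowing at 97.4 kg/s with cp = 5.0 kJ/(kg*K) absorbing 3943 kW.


dT = Q / (m_dot * cp)
dT = 3943 / (97.4 * 5.0)
dT = 8.0965 C

8.0965


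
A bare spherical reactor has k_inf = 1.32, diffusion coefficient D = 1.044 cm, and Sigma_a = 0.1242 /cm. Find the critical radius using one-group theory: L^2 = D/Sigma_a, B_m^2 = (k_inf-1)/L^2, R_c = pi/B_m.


L^2 = D / Sigma_a = 1.044 / 0.1242 = 8.405797 cm^2
B_m^2 = (k_inf - 1) / L^2 = (1.32 - 1) / 8.405797 = 0.03806897 /cm^2
For a bare sphere: B_g = pi/R, so R_c = pi / sqrt(B_m^2)
R_c = pi / sqrt(0.03806897) = 16.101 cm

16.101


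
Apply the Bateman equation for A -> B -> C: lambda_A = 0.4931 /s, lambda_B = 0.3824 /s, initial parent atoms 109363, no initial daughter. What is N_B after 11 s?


N_B(t) = lambda_A * N_A0 / (lambda_B - lambda_A) * [exp(-lambda_A*t) - exp(-lambda_B*t)]
exp(-0.4931*11) = 0.004409033; exp(-0.3824*11) = 0.01489991
N_B = 0.4931 * 109363 / (0.3824 - 0.4931) * (0.004409033 - 0.01489991)
N_B = 5110.6

5110.6


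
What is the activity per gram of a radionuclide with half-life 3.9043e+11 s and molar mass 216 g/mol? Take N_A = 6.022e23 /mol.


lambda = ln(2) / t_half = ln(2) / 3.9043e+11 = 1.775343e-12 /s
SA = lambda * N_A / M
SA = 1.775343e-12 * 6.022e23 / 216
SA = 4.9496e+09 Bq/g

4.9496e+09


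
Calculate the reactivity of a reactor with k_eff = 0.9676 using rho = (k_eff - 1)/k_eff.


rho = (k_eff - 1) / k_eff
rho = (0.9676 - 1) / 0.9676
rho = -0.033485

-0.033485


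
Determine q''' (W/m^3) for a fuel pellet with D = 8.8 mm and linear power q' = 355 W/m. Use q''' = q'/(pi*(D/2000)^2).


r = D / 2 / 1000 = 8.8 / 2 / 1000 = 0.0044 m
q''' = q' / (pi * r^2)
q''' = 355 / (pi * 0.0044^2)
q''' = 5.8368e+06 W/m^3

5.8368e+06


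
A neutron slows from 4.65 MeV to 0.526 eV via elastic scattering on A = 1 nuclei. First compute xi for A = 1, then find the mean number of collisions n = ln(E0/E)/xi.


xi = 1 + (A-1)^2/(2A)*ln((A-1)/(A+1)) = 1 (for A = 1)
n = ln(E0/E) / xi
n = ln(4.65e6 / 0.526) / 1
n = ln(8.840304e+06) / 1 = 15.995

15.995


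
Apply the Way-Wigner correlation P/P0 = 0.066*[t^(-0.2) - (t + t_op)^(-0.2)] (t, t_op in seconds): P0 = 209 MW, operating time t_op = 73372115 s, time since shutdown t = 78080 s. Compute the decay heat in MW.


P/P0 = 0.066 * [t^(-0.2) - (t + t_op)^(-0.2)]
P/P0 = 0.066 * [78080^(-0.2) - (78080 + 73372115)^(-0.2)]
P/P0 = 0.066 * [0.1050732 - 0.02671784] = 0.005171454
P = 209 * 0.005171454 = 1.0808 MW

1.0808


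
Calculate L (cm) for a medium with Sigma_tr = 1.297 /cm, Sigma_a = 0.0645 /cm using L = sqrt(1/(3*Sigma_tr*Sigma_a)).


D = 1 / (3 * Sigma_tr) = 1 / (3 * 1.297) = 0.2570033 cm
L = sqrt(D / Sigma_a)
L = sqrt(0.2570033 / 0.0645)
L = 1.9961 cm

1.9961


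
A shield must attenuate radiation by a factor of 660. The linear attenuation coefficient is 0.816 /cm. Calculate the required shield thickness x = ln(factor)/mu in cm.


x = ln(factor) / mu
x = ln(660) / 0.816
x = 7.9562 cm

7.9562


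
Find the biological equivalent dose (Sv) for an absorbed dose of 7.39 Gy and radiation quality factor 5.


H = D * Q
H = 7.39 * 5
H = 36.950 Sv

36.950


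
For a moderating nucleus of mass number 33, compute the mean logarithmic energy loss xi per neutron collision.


xi = 1 + (A-1)^2/(2A) * ln((A-1)/(A+1))
xi = 1 + (33-1)^2/(2*33) * ln((33-1)/(33 +1))
xi = 0.059400

0.059400


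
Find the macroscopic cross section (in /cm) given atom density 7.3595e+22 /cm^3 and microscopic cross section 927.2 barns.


Sigma = N * sigma_barns * 1e-24
Sigma = 7.3595e+22 * 927.2 * 1e-24
Sigma = 68.237 /cm

68.237


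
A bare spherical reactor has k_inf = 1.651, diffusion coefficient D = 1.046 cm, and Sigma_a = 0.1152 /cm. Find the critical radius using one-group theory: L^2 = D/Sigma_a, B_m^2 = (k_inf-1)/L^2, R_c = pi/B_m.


L^2 = D / Sigma_a = 1.046 / 0.1152 = 9.079861 cm^2
B_m^2 = (k_inf - 1) / L^2 = (1.651 - 1) / 9.079861 = 0.07169713 /cm^2
For a bare sphere: B_g = pi/R, so R_c = pi / sqrt(B_m^2)
R_c = pi / sqrt(0.07169713) = 11.733 cm

11.733


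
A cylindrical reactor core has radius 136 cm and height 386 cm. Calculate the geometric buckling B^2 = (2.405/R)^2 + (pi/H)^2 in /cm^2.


B^2 = (2.405/R)^2 + (pi/H)^2
B^2 = (2.405/136)^2 + (pi/386)^2
B^2 = 3.7896e-04 /cm^2

3.7896e-04


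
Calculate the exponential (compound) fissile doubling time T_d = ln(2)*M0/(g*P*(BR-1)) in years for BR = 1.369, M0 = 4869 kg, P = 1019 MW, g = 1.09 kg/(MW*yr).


Breeding gain G = BR - 1 = 1.369 - 1 = 0.369
Fissile production rate = g * P * G = 1.09 * 1019 * 0.369 = 409.85199 kg/yr
T_d = ln(2) * M0 / (g * P * G)
T_d = ln(2) * 4869 / 409.85199 = 8.2345 yr

8.2345
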